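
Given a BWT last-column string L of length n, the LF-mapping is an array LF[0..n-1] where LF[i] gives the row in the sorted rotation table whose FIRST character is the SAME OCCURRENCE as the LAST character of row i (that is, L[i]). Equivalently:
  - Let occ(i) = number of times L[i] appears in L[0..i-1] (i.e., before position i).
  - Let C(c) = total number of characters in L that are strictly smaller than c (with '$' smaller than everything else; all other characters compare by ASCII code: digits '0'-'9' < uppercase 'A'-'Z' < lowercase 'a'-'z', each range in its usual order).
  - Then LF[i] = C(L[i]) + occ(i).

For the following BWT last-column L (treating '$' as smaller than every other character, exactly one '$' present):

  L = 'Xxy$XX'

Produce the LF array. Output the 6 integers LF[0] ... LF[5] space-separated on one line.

Answer: 1 4 5 0 2 3

Derivation:
Char counts: '$':1, 'X':3, 'x':1, 'y':1
C (first-col start): C('$')=0, C('X')=1, C('x')=4, C('y')=5
L[0]='X': occ=0, LF[0]=C('X')+0=1+0=1
L[1]='x': occ=0, LF[1]=C('x')+0=4+0=4
L[2]='y': occ=0, LF[2]=C('y')+0=5+0=5
L[3]='$': occ=0, LF[3]=C('$')+0=0+0=0
L[4]='X': occ=1, LF[4]=C('X')+1=1+1=2
L[5]='X': occ=2, LF[5]=C('X')+2=1+2=3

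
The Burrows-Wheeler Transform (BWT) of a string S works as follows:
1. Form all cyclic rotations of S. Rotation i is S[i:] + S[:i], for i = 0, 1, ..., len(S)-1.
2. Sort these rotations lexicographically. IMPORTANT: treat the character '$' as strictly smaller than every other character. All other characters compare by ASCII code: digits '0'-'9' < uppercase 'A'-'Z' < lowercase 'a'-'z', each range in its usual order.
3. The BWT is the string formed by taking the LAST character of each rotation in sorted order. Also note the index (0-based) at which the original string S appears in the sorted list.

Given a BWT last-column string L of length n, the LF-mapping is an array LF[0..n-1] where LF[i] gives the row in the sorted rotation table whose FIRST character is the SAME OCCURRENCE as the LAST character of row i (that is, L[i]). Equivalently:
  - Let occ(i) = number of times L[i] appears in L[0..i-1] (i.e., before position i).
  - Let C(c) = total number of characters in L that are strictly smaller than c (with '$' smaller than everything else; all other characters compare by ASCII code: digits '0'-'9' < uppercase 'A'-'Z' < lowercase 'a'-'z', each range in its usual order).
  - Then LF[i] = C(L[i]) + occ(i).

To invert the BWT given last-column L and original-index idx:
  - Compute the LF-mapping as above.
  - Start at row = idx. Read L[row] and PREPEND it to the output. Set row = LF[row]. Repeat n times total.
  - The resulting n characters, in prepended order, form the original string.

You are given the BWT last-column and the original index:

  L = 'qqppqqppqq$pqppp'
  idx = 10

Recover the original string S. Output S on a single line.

LF mapping: 9 10 1 2 11 12 3 4 13 14 0 5 15 6 7 8
Walk LF starting at row 10, prepending L[row]:
  step 1: row=10, L[10]='$', prepend. Next row=LF[10]=0
  step 2: row=0, L[0]='q', prepend. Next row=LF[0]=9
  step 3: row=9, L[9]='q', prepend. Next row=LF[9]=14
  step 4: row=14, L[14]='p', prepend. Next row=LF[14]=7
  step 5: row=7, L[7]='p', prepend. Next row=LF[7]=4
  step 6: row=4, L[4]='q', prepend. Next row=LF[4]=11
  step 7: row=11, L[11]='p', prepend. Next row=LF[11]=5
  step 8: row=5, L[5]='q', prepend. Next row=LF[5]=12
  step 9: row=12, L[12]='q', prepend. Next row=LF[12]=15
  step 10: row=15, L[15]='p', prepend. Next row=LF[15]=8
  step 11: row=8, L[8]='q', prepend. Next row=LF[8]=13
  step 12: row=13, L[13]='p', prepend. Next row=LF[13]=6
  step 13: row=6, L[6]='p', prepend. Next row=LF[6]=3
  step 14: row=3, L[3]='p', prepend. Next row=LF[3]=2
  step 15: row=2, L[2]='p', prepend. Next row=LF[2]=1
  step 16: row=1, L[1]='q', prepend. Next row=LF[1]=10
Reversed output: qppppqpqqpqppqq$

Answer: qppppqpqqpqppqq$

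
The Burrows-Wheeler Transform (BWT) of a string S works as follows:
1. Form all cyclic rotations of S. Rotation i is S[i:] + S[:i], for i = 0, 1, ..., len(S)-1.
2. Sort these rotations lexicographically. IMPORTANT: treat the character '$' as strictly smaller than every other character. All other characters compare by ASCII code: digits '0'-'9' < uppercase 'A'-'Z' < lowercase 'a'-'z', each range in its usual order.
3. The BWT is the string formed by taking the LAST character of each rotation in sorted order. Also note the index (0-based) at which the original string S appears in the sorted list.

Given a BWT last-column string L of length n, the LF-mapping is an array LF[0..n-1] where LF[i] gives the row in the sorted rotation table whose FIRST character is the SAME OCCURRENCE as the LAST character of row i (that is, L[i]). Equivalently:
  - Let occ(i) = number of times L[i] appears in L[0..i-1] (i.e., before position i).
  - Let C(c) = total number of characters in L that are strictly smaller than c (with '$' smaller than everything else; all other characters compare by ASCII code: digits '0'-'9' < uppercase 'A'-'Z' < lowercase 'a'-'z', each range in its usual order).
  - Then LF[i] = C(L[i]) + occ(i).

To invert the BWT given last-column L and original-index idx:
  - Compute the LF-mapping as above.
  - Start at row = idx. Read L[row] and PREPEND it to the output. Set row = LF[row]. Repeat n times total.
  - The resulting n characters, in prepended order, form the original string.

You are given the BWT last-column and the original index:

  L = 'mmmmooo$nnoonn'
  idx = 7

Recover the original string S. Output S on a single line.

Answer: noonnoonommmm$

Derivation:
LF mapping: 1 2 3 4 9 10 11 0 5 6 12 13 7 8
Walk LF starting at row 7, prepending L[row]:
  step 1: row=7, L[7]='$', prepend. Next row=LF[7]=0
  step 2: row=0, L[0]='m', prepend. Next row=LF[0]=1
  step 3: row=1, L[1]='m', prepend. Next row=LF[1]=2
  step 4: row=2, L[2]='m', prepend. Next row=LF[2]=3
  step 5: row=3, L[3]='m', prepend. Next row=LF[3]=4
  step 6: row=4, L[4]='o', prepend. Next row=LF[4]=9
  step 7: row=9, L[9]='n', prepend. Next row=LF[9]=6
  step 8: row=6, L[6]='o', prepend. Next row=LF[6]=11
  step 9: row=11, L[11]='o', prepend. Next row=LF[11]=13
  step 10: row=13, L[13]='n', prepend. Next row=LF[13]=8
  step 11: row=8, L[8]='n', prepend. Next row=LF[8]=5
  step 12: row=5, L[5]='o', prepend. Next row=LF[5]=10
  step 13: row=10, L[10]='o', prepend. Next row=LF[10]=12
  step 14: row=12, L[12]='n', prepend. Next row=LF[12]=7
Reversed output: noonnoonommmm$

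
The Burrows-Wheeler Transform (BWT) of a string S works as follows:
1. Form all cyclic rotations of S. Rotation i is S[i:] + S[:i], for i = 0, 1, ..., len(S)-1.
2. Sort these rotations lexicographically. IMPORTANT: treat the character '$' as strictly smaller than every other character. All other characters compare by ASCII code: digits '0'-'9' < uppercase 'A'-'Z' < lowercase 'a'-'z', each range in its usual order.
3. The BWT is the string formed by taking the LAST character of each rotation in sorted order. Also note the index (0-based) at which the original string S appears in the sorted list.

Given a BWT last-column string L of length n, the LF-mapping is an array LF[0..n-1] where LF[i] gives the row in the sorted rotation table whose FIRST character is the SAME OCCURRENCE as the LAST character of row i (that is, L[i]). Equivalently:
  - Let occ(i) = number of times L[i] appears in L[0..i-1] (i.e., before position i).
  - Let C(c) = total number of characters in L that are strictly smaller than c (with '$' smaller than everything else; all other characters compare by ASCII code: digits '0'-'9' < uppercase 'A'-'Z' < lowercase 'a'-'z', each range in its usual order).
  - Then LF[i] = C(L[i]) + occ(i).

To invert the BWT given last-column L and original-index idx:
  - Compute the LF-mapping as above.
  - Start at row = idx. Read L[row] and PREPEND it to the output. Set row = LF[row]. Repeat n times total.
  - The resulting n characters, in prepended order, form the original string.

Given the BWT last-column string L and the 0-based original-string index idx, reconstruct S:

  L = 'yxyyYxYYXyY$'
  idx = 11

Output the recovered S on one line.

LF mapping: 8 6 9 10 2 7 3 4 1 11 5 0
Walk LF starting at row 11, prepending L[row]:
  step 1: row=11, L[11]='$', prepend. Next row=LF[11]=0
  step 2: row=0, L[0]='y', prepend. Next row=LF[0]=8
  step 3: row=8, L[8]='X', prepend. Next row=LF[8]=1
  step 4: row=1, L[1]='x', prepend. Next row=LF[1]=6
  step 5: row=6, L[6]='Y', prepend. Next row=LF[6]=3
  step 6: row=3, L[3]='y', prepend. Next row=LF[3]=10
  step 7: row=10, L[10]='Y', prepend. Next row=LF[10]=5
  step 8: row=5, L[5]='x', prepend. Next row=LF[5]=7
  step 9: row=7, L[7]='Y', prepend. Next row=LF[7]=4
  step 10: row=4, L[4]='Y', prepend. Next row=LF[4]=2
  step 11: row=2, L[2]='y', prepend. Next row=LF[2]=9
  step 12: row=9, L[9]='y', prepend. Next row=LF[9]=11
Reversed output: yyYYxYyYxXy$

Answer: yyYYxYyYxXy$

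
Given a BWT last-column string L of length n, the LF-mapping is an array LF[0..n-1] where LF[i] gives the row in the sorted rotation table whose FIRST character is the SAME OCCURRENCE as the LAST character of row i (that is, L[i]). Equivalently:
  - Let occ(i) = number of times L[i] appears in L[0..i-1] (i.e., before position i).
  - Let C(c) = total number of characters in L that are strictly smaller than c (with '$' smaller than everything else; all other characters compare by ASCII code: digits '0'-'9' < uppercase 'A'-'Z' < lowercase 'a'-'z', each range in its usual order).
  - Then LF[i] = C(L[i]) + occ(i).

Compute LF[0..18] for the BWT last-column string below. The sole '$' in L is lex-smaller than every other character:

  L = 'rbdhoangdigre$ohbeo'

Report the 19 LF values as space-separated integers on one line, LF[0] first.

Answer: 17 2 4 10 14 1 13 8 5 12 9 18 6 0 15 11 3 7 16

Derivation:
Char counts: '$':1, 'a':1, 'b':2, 'd':2, 'e':2, 'g':2, 'h':2, 'i':1, 'n':1, 'o':3, 'r':2
C (first-col start): C('$')=0, C('a')=1, C('b')=2, C('d')=4, C('e')=6, C('g')=8, C('h')=10, C('i')=12, C('n')=13, C('o')=14, C('r')=17
L[0]='r': occ=0, LF[0]=C('r')+0=17+0=17
L[1]='b': occ=0, LF[1]=C('b')+0=2+0=2
L[2]='d': occ=0, LF[2]=C('d')+0=4+0=4
L[3]='h': occ=0, LF[3]=C('h')+0=10+0=10
L[4]='o': occ=0, LF[4]=C('o')+0=14+0=14
L[5]='a': occ=0, LF[5]=C('a')+0=1+0=1
L[6]='n': occ=0, LF[6]=C('n')+0=13+0=13
L[7]='g': occ=0, LF[7]=C('g')+0=8+0=8
L[8]='d': occ=1, LF[8]=C('d')+1=4+1=5
L[9]='i': occ=0, LF[9]=C('i')+0=12+0=12
L[10]='g': occ=1, LF[10]=C('g')+1=8+1=9
L[11]='r': occ=1, LF[11]=C('r')+1=17+1=18
L[12]='e': occ=0, LF[12]=C('e')+0=6+0=6
L[13]='$': occ=0, LF[13]=C('$')+0=0+0=0
L[14]='o': occ=1, LF[14]=C('o')+1=14+1=15
L[15]='h': occ=1, LF[15]=C('h')+1=10+1=11
L[16]='b': occ=1, LF[16]=C('b')+1=2+1=3
L[17]='e': occ=1, LF[17]=C('e')+1=6+1=7
L[18]='o': occ=2, LF[18]=C('o')+2=14+2=16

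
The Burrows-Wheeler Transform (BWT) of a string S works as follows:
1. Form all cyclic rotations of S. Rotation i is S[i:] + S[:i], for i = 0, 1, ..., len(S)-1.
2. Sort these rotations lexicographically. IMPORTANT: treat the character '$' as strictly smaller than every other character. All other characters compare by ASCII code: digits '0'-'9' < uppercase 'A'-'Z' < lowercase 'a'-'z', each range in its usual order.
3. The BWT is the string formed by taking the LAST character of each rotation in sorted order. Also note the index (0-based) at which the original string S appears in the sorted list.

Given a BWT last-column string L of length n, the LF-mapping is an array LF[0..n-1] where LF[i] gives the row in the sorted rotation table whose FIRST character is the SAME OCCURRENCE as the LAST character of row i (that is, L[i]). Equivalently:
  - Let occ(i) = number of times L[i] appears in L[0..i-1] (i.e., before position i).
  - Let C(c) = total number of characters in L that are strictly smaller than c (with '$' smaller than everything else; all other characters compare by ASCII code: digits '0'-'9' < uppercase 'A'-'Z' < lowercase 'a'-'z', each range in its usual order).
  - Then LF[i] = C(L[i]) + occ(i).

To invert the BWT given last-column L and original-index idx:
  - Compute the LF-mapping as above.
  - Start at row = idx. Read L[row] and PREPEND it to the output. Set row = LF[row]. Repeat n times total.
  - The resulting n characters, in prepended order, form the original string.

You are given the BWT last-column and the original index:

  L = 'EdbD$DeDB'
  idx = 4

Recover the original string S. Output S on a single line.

Answer: DdBebDDE$

Derivation:
LF mapping: 5 7 6 2 0 3 8 4 1
Walk LF starting at row 4, prepending L[row]:
  step 1: row=4, L[4]='$', prepend. Next row=LF[4]=0
  step 2: row=0, L[0]='E', prepend. Next row=LF[0]=5
  step 3: row=5, L[5]='D', prepend. Next row=LF[5]=3
  step 4: row=3, L[3]='D', prepend. Next row=LF[3]=2
  step 5: row=2, L[2]='b', prepend. Next row=LF[2]=6
  step 6: row=6, L[6]='e', prepend. Next row=LF[6]=8
  step 7: row=8, L[8]='B', prepend. Next row=LF[8]=1
  step 8: row=1, L[1]='d', prepend. Next row=LF[1]=7
  step 9: row=7, L[7]='D', prepend. Next row=LF[7]=4
Reversed output: DdBebDDE$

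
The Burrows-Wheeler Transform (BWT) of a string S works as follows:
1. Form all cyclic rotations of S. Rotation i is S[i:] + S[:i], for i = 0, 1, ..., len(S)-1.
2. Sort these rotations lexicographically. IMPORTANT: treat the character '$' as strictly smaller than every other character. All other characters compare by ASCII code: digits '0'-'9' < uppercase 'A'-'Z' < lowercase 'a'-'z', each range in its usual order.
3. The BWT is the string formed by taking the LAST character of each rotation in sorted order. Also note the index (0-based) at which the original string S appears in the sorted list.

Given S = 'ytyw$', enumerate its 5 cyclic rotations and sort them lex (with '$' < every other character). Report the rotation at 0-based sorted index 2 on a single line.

Answer: w$yty

Derivation:
All 5 rotations (rotation i = S[i:]+S[:i]):
  rot[0] = ytyw$
  rot[1] = tyw$y
  rot[2] = yw$yt
  rot[3] = w$yty
  rot[4] = $ytyw
Sorted (with $ < everything):
  sorted[0] = $ytyw
  sorted[1] = tyw$y
  sorted[2] = w$yty
  sorted[3] = ytyw$
  sorted[4] = yw$yt
sorted[2] = w$yty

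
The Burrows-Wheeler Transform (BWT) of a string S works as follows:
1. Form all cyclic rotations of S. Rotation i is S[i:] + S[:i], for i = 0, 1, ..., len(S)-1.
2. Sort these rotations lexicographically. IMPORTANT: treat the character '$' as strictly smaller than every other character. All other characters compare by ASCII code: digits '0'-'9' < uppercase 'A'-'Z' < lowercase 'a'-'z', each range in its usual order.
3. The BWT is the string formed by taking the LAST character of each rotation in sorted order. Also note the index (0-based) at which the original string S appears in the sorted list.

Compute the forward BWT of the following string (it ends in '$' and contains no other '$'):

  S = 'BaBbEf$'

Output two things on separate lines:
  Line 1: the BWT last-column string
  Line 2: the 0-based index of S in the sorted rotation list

Answer: f$abBBE
1

Derivation:
All 7 rotations (rotation i = S[i:]+S[:i]):
  rot[0] = BaBbEf$
  rot[1] = aBbEf$B
  rot[2] = BbEf$Ba
  rot[3] = bEf$BaB
  rot[4] = Ef$BaBb
  rot[5] = f$BaBbE
  rot[6] = $BaBbEf
Sorted (with $ < everything):
  sorted[0] = $BaBbEf  (last char: 'f')
  sorted[1] = BaBbEf$  (last char: '$')
  sorted[2] = BbEf$Ba  (last char: 'a')
  sorted[3] = Ef$BaBb  (last char: 'b')
  sorted[4] = aBbEf$B  (last char: 'B')
  sorted[5] = bEf$BaB  (last char: 'B')
  sorted[6] = f$BaBbE  (last char: 'E')
Last column: f$abBBE
Original string S is at sorted index 1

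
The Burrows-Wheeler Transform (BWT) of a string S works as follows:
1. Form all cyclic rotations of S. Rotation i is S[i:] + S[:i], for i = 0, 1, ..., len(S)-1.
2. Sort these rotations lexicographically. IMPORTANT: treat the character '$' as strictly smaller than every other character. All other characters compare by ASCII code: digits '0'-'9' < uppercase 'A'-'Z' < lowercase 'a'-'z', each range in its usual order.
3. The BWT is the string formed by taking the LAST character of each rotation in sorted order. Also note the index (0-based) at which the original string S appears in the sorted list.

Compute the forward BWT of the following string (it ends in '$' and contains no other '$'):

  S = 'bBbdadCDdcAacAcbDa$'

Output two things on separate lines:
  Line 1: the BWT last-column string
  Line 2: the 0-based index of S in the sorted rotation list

Answer: accbdbCDAd$cBdaAabD
10

Derivation:
All 19 rotations (rotation i = S[i:]+S[:i]):
  rot[0] = bBbdadCDdcAacAcbDa$
  rot[1] = BbdadCDdcAacAcbDa$b
  rot[2] = bdadCDdcAacAcbDa$bB
  rot[3] = dadCDdcAacAcbDa$bBb
  rot[4] = adCDdcAacAcbDa$bBbd
  rot[5] = dCDdcAacAcbDa$bBbda
  rot[6] = CDdcAacAcbDa$bBbdad
  rot[7] = DdcAacAcbDa$bBbdadC
  rot[8] = dcAacAcbDa$bBbdadCD
  rot[9] = cAacAcbDa$bBbdadCDd
  rot[10] = AacAcbDa$bBbdadCDdc
  rot[11] = acAcbDa$bBbdadCDdcA
  rot[12] = cAcbDa$bBbdadCDdcAa
  rot[13] = AcbDa$bBbdadCDdcAac
  rot[14] = cbDa$bBbdadCDdcAacA
  rot[15] = bDa$bBbdadCDdcAacAc
  rot[16] = Da$bBbdadCDdcAacAcb
  rot[17] = a$bBbdadCDdcAacAcbD
  rot[18] = $bBbdadCDdcAacAcbDa
Sorted (with $ < everything):
  sorted[0] = $bBbdadCDdcAacAcbDa  (last char: 'a')
  sorted[1] = AacAcbDa$bBbdadCDdc  (last char: 'c')
  sorted[2] = AcbDa$bBbdadCDdcAac  (last char: 'c')
  sorted[3] = BbdadCDdcAacAcbDa$b  (last char: 'b')
  sorted[4] = CDdcAacAcbDa$bBbdad  (last char: 'd')
  sorted[5] = Da$bBbdadCDdcAacAcb  (last char: 'b')
  sorted[6] = DdcAacAcbDa$bBbdadC  (last char: 'C')
  sorted[7] = a$bBbdadCDdcAacAcbD  (last char: 'D')
  sorted[8] = acAcbDa$bBbdadCDdcA  (last char: 'A')
  sorted[9] = adCDdcAacAcbDa$bBbd  (last char: 'd')
  sorted[10] = bBbdadCDdcAacAcbDa$  (last char: '$')
  sorted[11] = bDa$bBbdadCDdcAacAc  (last char: 'c')
  sorted[12] = bdadCDdcAacAcbDa$bB  (last char: 'B')
  sorted[13] = cAacAcbDa$bBbdadCDd  (last char: 'd')
  sorted[14] = cAcbDa$bBbdadCDdcAa  (last char: 'a')
  sorted[15] = cbDa$bBbdadCDdcAacA  (last char: 'A')
  sorted[16] = dCDdcAacAcbDa$bBbda  (last char: 'a')
  sorted[17] = dadCDdcAacAcbDa$bBb  (last char: 'b')
  sorted[18] = dcAacAcbDa$bBbdadCD  (last char: 'D')
Last column: accbdbCDAd$cBdaAabD
Original string S is at sorted index 10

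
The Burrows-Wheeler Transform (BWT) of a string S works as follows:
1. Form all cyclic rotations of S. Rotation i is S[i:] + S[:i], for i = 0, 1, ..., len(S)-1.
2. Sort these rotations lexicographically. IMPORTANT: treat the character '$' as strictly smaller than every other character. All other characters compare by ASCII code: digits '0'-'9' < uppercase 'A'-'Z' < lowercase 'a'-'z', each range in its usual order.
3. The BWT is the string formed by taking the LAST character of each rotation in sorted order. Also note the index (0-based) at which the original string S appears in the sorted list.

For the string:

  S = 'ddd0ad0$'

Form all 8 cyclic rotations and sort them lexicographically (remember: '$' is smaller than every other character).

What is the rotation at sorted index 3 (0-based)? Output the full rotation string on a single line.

Answer: ad0$ddd0

Derivation:
All 8 rotations (rotation i = S[i:]+S[:i]):
  rot[0] = ddd0ad0$
  rot[1] = dd0ad0$d
  rot[2] = d0ad0$dd
  rot[3] = 0ad0$ddd
  rot[4] = ad0$ddd0
  rot[5] = d0$ddd0a
  rot[6] = 0$ddd0ad
  rot[7] = $ddd0ad0
Sorted (with $ < everything):
  sorted[0] = $ddd0ad0
  sorted[1] = 0$ddd0ad
  sorted[2] = 0ad0$ddd
  sorted[3] = ad0$ddd0
  sorted[4] = d0$ddd0a
  sorted[5] = d0ad0$dd
  sorted[6] = dd0ad0$d
  sorted[7] = ddd0ad0$
sorted[3] = ad0$ddd0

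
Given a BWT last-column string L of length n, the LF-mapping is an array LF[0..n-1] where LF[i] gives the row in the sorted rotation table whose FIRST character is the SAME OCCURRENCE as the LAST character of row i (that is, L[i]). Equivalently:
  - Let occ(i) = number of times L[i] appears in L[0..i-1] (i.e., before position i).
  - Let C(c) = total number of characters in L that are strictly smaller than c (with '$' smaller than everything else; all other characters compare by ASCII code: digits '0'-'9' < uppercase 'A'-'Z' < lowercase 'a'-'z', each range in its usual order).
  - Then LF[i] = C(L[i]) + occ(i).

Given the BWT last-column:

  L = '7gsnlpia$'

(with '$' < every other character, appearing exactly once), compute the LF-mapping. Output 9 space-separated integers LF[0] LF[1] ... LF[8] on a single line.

Char counts: '$':1, '7':1, 'a':1, 'g':1, 'i':1, 'l':1, 'n':1, 'p':1, 's':1
C (first-col start): C('$')=0, C('7')=1, C('a')=2, C('g')=3, C('i')=4, C('l')=5, C('n')=6, C('p')=7, C('s')=8
L[0]='7': occ=0, LF[0]=C('7')+0=1+0=1
L[1]='g': occ=0, LF[1]=C('g')+0=3+0=3
L[2]='s': occ=0, LF[2]=C('s')+0=8+0=8
L[3]='n': occ=0, LF[3]=C('n')+0=6+0=6
L[4]='l': occ=0, LF[4]=C('l')+0=5+0=5
L[5]='p': occ=0, LF[5]=C('p')+0=7+0=7
L[6]='i': occ=0, LF[6]=C('i')+0=4+0=4
L[7]='a': occ=0, LF[7]=C('a')+0=2+0=2
L[8]='$': occ=0, LF[8]=C('$')+0=0+0=0

Answer: 1 3 8 6 5 7 4 2 0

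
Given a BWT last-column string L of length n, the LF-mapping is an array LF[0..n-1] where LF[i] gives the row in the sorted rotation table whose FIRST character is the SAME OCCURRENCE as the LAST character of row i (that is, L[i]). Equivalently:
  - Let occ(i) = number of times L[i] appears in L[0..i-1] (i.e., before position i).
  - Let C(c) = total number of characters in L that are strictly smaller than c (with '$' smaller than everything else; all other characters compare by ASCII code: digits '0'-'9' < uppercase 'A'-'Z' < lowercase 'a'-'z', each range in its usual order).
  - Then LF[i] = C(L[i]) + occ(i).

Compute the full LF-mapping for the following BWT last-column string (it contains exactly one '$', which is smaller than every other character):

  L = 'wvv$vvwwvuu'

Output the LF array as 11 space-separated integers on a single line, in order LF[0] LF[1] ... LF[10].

Char counts: '$':1, 'u':2, 'v':5, 'w':3
C (first-col start): C('$')=0, C('u')=1, C('v')=3, C('w')=8
L[0]='w': occ=0, LF[0]=C('w')+0=8+0=8
L[1]='v': occ=0, LF[1]=C('v')+0=3+0=3
L[2]='v': occ=1, LF[2]=C('v')+1=3+1=4
L[3]='$': occ=0, LF[3]=C('$')+0=0+0=0
L[4]='v': occ=2, LF[4]=C('v')+2=3+2=5
L[5]='v': occ=3, LF[5]=C('v')+3=3+3=6
L[6]='w': occ=1, LF[6]=C('w')+1=8+1=9
L[7]='w': occ=2, LF[7]=C('w')+2=8+2=10
L[8]='v': occ=4, LF[8]=C('v')+4=3+4=7
L[9]='u': occ=0, LF[9]=C('u')+0=1+0=1
L[10]='u': occ=1, LF[10]=C('u')+1=1+1=2

Answer: 8 3 4 0 5 6 9 10 7 1 2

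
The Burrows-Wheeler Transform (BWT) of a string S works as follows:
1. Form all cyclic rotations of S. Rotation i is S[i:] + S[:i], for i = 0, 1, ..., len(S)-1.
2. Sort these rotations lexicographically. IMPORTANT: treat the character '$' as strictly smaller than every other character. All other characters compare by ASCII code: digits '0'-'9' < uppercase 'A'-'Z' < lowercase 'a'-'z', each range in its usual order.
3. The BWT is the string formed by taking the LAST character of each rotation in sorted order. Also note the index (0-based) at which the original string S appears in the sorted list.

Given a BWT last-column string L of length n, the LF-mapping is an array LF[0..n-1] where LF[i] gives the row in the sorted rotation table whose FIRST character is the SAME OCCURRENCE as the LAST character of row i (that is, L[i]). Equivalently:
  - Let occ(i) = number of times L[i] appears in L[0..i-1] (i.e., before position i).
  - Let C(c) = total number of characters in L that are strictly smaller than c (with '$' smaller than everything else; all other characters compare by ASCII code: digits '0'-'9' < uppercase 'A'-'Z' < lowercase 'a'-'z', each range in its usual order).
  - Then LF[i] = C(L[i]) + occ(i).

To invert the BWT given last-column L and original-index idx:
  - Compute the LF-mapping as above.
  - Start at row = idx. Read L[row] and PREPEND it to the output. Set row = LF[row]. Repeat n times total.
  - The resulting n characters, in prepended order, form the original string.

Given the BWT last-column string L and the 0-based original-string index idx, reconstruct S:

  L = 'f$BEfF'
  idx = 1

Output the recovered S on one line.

Answer: BEFff$

Derivation:
LF mapping: 4 0 1 2 5 3
Walk LF starting at row 1, prepending L[row]:
  step 1: row=1, L[1]='$', prepend. Next row=LF[1]=0
  step 2: row=0, L[0]='f', prepend. Next row=LF[0]=4
  step 3: row=4, L[4]='f', prepend. Next row=LF[4]=5
  step 4: row=5, L[5]='F', prepend. Next row=LF[5]=3
  step 5: row=3, L[3]='E', prepend. Next row=LF[3]=2
  step 6: row=2, L[2]='B', prepend. Next row=LF[2]=1
Reversed output: BEFff$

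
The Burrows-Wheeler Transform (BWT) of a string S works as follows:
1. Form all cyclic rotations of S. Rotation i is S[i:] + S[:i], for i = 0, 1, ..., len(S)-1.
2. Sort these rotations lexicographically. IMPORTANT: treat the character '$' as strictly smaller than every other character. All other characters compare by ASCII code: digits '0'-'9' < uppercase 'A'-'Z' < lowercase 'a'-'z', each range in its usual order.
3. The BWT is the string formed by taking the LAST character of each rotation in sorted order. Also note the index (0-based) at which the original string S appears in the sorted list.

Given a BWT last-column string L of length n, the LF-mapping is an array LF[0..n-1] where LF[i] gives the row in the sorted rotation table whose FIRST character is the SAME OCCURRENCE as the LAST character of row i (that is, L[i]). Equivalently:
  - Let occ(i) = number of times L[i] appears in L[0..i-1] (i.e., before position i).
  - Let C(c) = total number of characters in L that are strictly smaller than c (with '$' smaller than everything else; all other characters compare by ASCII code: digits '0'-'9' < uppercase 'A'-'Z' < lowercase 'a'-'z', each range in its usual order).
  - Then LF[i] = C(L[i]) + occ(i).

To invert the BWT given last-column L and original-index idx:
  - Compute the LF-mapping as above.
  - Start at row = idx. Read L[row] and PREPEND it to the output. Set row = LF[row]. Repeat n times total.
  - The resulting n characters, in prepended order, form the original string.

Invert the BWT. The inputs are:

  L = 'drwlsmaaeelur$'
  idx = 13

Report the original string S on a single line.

Answer: walrusemerald$

Derivation:
LF mapping: 3 9 13 6 11 8 1 2 4 5 7 12 10 0
Walk LF starting at row 13, prepending L[row]:
  step 1: row=13, L[13]='$', prepend. Next row=LF[13]=0
  step 2: row=0, L[0]='d', prepend. Next row=LF[0]=3
  step 3: row=3, L[3]='l', prepend. Next row=LF[3]=6
  step 4: row=6, L[6]='a', prepend. Next row=LF[6]=1
  step 5: row=1, L[1]='r', prepend. Next row=LF[1]=9
  step 6: row=9, L[9]='e', prepend. Next row=LF[9]=5
  step 7: row=5, L[5]='m', prepend. Next row=LF[5]=8
  step 8: row=8, L[8]='e', prepend. Next row=LF[8]=4
  step 9: row=4, L[4]='s', prepend. Next row=LF[4]=11
  step 10: row=11, L[11]='u', prepend. Next row=LF[11]=12
  step 11: row=12, L[12]='r', prepend. Next row=LF[12]=10
  step 12: row=10, L[10]='l', prepend. Next row=LF[10]=7
  step 13: row=7, L[7]='a', prepend. Next row=LF[7]=2
  step 14: row=2, L[2]='w', prepend. Next row=LF[2]=13
Reversed output: walrusemerald$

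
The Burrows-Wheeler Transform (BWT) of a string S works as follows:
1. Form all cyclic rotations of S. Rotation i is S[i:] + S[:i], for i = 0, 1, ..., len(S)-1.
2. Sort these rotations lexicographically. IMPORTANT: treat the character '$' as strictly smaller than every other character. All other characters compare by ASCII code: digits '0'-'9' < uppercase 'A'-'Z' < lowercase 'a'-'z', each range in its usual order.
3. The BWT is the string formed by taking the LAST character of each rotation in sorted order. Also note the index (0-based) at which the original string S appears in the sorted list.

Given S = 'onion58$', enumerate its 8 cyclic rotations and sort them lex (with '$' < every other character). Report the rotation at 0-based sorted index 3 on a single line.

All 8 rotations (rotation i = S[i:]+S[:i]):
  rot[0] = onion58$
  rot[1] = nion58$o
  rot[2] = ion58$on
  rot[3] = on58$oni
  rot[4] = n58$onio
  rot[5] = 58$onion
  rot[6] = 8$onion5
  rot[7] = $onion58
Sorted (with $ < everything):
  sorted[0] = $onion58
  sorted[1] = 58$onion
  sorted[2] = 8$onion5
  sorted[3] = ion58$on
  sorted[4] = n58$onio
  sorted[5] = nion58$o
  sorted[6] = on58$oni
  sorted[7] = onion58$
sorted[3] = ion58$on

Answer: ion58$on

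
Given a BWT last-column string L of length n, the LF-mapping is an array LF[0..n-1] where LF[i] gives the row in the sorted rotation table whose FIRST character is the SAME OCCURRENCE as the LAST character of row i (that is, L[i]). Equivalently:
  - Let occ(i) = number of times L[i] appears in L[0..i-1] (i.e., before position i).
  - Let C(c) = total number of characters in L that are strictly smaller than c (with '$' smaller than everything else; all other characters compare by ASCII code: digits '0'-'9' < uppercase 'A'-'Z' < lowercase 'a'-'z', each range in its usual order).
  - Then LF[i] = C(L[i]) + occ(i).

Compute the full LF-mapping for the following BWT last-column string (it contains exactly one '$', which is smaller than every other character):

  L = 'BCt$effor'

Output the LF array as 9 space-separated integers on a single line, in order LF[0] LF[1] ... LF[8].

Char counts: '$':1, 'B':1, 'C':1, 'e':1, 'f':2, 'o':1, 'r':1, 't':1
C (first-col start): C('$')=0, C('B')=1, C('C')=2, C('e')=3, C('f')=4, C('o')=6, C('r')=7, C('t')=8
L[0]='B': occ=0, LF[0]=C('B')+0=1+0=1
L[1]='C': occ=0, LF[1]=C('C')+0=2+0=2
L[2]='t': occ=0, LF[2]=C('t')+0=8+0=8
L[3]='$': occ=0, LF[3]=C('$')+0=0+0=0
L[4]='e': occ=0, LF[4]=C('e')+0=3+0=3
L[5]='f': occ=0, LF[5]=C('f')+0=4+0=4
L[6]='f': occ=1, LF[6]=C('f')+1=4+1=5
L[7]='o': occ=0, LF[7]=C('o')+0=6+0=6
L[8]='r': occ=0, LF[8]=C('r')+0=7+0=7

Answer: 1 2 8 0 3 4 5 6 7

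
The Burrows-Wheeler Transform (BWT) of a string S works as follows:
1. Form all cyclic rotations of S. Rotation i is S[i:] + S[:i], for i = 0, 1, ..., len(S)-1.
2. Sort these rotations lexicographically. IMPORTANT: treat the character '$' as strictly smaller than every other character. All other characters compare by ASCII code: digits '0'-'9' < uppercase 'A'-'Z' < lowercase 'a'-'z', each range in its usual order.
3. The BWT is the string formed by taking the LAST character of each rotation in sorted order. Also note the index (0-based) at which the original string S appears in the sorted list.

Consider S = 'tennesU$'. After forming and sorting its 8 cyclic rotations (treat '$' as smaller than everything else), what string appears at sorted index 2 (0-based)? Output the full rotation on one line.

All 8 rotations (rotation i = S[i:]+S[:i]):
  rot[0] = tennesU$
  rot[1] = ennesU$t
  rot[2] = nnesU$te
  rot[3] = nesU$ten
  rot[4] = esU$tenn
  rot[5] = sU$tenne
  rot[6] = U$tennes
  rot[7] = $tennesU
Sorted (with $ < everything):
  sorted[0] = $tennesU
  sorted[1] = U$tennes
  sorted[2] = ennesU$t
  sorted[3] = esU$tenn
  sorted[4] = nesU$ten
  sorted[5] = nnesU$te
  sorted[6] = sU$tenne
  sorted[7] = tennesU$
sorted[2] = ennesU$t

Answer: ennesU$t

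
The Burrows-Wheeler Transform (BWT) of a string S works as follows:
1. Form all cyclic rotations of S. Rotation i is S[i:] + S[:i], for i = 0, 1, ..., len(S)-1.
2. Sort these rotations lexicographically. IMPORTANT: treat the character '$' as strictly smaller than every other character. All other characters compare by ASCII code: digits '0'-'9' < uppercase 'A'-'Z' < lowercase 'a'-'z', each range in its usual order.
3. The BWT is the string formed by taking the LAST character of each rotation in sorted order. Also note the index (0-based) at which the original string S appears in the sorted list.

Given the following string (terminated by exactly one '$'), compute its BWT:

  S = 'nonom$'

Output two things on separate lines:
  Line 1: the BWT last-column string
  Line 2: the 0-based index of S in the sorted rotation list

Answer: moo$nn
3

Derivation:
All 6 rotations (rotation i = S[i:]+S[:i]):
  rot[0] = nonom$
  rot[1] = onom$n
  rot[2] = nom$no
  rot[3] = om$non
  rot[4] = m$nono
  rot[5] = $nonom
Sorted (with $ < everything):
  sorted[0] = $nonom  (last char: 'm')
  sorted[1] = m$nono  (last char: 'o')
  sorted[2] = nom$no  (last char: 'o')
  sorted[3] = nonom$  (last char: '$')
  sorted[4] = om$non  (last char: 'n')
  sorted[5] = onom$n  (last char: 'n')
Last column: moo$nn
Original string S is at sorted index 3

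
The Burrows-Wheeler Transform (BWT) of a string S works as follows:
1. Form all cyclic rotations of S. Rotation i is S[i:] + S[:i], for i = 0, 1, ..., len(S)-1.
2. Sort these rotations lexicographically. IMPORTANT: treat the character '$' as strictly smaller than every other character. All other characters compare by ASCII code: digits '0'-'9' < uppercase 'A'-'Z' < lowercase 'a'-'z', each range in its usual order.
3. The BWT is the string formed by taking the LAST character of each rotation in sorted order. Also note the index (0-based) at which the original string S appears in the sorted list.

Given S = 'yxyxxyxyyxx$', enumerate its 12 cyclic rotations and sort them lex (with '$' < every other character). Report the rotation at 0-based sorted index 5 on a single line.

Answer: xyxyyxx$yxyx

Derivation:
All 12 rotations (rotation i = S[i:]+S[:i]):
  rot[0] = yxyxxyxyyxx$
  rot[1] = xyxxyxyyxx$y
  rot[2] = yxxyxyyxx$yx
  rot[3] = xxyxyyxx$yxy
  rot[4] = xyxyyxx$yxyx
  rot[5] = yxyyxx$yxyxx
  rot[6] = xyyxx$yxyxxy
  rot[7] = yyxx$yxyxxyx
  rot[8] = yxx$yxyxxyxy
  rot[9] = xx$yxyxxyxyy
  rot[10] = x$yxyxxyxyyx
  rot[11] = $yxyxxyxyyxx
Sorted (with $ < everything):
  sorted[0] = $yxyxxyxyyxx
  sorted[1] = x$yxyxxyxyyx
  sorted[2] = xx$yxyxxyxyy
  sorted[3] = xxyxyyxx$yxy
  sorted[4] = xyxxyxyyxx$y
  sorted[5] = xyxyyxx$yxyx
  sorted[6] = xyyxx$yxyxxy
  sorted[7] = yxx$yxyxxyxy
  sorted[8] = yxxyxyyxx$yx
  sorted[9] = yxyxxyxyyxx$
  sorted[10] = yxyyxx$yxyxx
  sorted[11] = yyxx$yxyxxyx
sorted[5] = xyxyyxx$yxyx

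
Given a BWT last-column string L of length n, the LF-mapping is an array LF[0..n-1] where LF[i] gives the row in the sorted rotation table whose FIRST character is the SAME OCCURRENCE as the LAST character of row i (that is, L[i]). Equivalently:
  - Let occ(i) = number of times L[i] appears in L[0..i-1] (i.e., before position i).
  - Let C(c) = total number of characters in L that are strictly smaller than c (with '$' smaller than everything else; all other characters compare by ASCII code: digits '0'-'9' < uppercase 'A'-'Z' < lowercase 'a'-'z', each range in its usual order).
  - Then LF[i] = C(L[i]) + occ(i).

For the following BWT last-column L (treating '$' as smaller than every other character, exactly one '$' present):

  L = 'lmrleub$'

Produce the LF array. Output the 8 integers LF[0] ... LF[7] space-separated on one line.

Char counts: '$':1, 'b':1, 'e':1, 'l':2, 'm':1, 'r':1, 'u':1
C (first-col start): C('$')=0, C('b')=1, C('e')=2, C('l')=3, C('m')=5, C('r')=6, C('u')=7
L[0]='l': occ=0, LF[0]=C('l')+0=3+0=3
L[1]='m': occ=0, LF[1]=C('m')+0=5+0=5
L[2]='r': occ=0, LF[2]=C('r')+0=6+0=6
L[3]='l': occ=1, LF[3]=C('l')+1=3+1=4
L[4]='e': occ=0, LF[4]=C('e')+0=2+0=2
L[5]='u': occ=0, LF[5]=C('u')+0=7+0=7
L[6]='b': occ=0, LF[6]=C('b')+0=1+0=1
L[7]='$': occ=0, LF[7]=C('$')+0=0+0=0

Answer: 3 5 6 4 2 7 1 0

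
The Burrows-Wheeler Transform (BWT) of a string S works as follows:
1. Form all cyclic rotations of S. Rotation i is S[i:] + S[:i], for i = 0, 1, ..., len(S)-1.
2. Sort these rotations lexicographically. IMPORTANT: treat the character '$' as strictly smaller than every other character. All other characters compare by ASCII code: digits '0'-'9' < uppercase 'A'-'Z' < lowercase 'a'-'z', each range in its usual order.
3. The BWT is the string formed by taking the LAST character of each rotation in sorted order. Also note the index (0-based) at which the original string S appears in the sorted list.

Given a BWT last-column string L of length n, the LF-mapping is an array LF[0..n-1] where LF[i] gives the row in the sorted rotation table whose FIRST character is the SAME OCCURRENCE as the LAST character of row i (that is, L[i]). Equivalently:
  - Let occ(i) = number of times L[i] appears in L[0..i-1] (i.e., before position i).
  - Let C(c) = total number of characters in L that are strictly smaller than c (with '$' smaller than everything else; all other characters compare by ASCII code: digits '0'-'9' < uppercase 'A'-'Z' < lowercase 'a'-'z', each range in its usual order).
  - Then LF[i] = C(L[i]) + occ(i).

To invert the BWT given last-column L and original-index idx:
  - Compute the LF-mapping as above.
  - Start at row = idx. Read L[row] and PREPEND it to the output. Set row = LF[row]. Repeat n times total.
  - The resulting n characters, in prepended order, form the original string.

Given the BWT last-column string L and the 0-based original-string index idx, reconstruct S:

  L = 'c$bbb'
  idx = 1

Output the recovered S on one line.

Answer: bbbc$

Derivation:
LF mapping: 4 0 1 2 3
Walk LF starting at row 1, prepending L[row]:
  step 1: row=1, L[1]='$', prepend. Next row=LF[1]=0
  step 2: row=0, L[0]='c', prepend. Next row=LF[0]=4
  step 3: row=4, L[4]='b', prepend. Next row=LF[4]=3
  step 4: row=3, L[3]='b', prepend. Next row=LF[3]=2
  step 5: row=2, L[2]='b', prepend. Next row=LF[2]=1
Reversed output: bbbc$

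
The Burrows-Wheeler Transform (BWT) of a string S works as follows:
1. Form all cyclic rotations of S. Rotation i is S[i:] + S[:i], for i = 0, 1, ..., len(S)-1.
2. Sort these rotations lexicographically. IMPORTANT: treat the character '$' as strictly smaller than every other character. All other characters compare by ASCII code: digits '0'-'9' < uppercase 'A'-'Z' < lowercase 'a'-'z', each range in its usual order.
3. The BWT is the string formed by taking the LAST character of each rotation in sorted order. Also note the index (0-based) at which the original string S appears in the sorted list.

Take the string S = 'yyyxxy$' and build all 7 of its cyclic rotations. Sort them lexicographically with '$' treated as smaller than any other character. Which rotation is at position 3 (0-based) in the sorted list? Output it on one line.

Answer: y$yyyxx

Derivation:
All 7 rotations (rotation i = S[i:]+S[:i]):
  rot[0] = yyyxxy$
  rot[1] = yyxxy$y
  rot[2] = yxxy$yy
  rot[3] = xxy$yyy
  rot[4] = xy$yyyx
  rot[5] = y$yyyxx
  rot[6] = $yyyxxy
Sorted (with $ < everything):
  sorted[0] = $yyyxxy
  sorted[1] = xxy$yyy
  sorted[2] = xy$yyyx
  sorted[3] = y$yyyxx
  sorted[4] = yxxy$yy
  sorted[5] = yyxxy$y
  sorted[6] = yyyxxy$
sorted[3] = y$yyyxx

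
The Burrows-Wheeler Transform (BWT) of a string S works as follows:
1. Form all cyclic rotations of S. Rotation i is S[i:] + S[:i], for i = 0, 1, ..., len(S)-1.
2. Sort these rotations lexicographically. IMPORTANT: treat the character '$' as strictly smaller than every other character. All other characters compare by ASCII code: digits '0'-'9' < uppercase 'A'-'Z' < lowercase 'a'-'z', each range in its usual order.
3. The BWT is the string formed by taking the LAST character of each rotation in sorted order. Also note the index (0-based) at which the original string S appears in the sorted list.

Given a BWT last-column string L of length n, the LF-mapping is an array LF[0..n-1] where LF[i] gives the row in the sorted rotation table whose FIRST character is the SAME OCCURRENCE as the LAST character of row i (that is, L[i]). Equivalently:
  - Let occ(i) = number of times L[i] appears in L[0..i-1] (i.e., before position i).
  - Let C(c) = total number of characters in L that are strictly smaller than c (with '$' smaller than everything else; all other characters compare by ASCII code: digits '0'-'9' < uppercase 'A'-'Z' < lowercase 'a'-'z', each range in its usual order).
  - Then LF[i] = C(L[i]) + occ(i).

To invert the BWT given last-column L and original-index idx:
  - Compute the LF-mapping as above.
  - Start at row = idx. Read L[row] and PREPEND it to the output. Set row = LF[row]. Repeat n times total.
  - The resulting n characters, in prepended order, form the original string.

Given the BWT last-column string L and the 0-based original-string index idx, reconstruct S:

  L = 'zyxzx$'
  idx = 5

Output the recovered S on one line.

Answer: zyxxz$

Derivation:
LF mapping: 4 3 1 5 2 0
Walk LF starting at row 5, prepending L[row]:
  step 1: row=5, L[5]='$', prepend. Next row=LF[5]=0
  step 2: row=0, L[0]='z', prepend. Next row=LF[0]=4
  step 3: row=4, L[4]='x', prepend. Next row=LF[4]=2
  step 4: row=2, L[2]='x', prepend. Next row=LF[2]=1
  step 5: row=1, L[1]='y', prepend. Next row=LF[1]=3
  step 6: row=3, L[3]='z', prepend. Next row=LF[3]=5
Reversed output: zyxxz$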